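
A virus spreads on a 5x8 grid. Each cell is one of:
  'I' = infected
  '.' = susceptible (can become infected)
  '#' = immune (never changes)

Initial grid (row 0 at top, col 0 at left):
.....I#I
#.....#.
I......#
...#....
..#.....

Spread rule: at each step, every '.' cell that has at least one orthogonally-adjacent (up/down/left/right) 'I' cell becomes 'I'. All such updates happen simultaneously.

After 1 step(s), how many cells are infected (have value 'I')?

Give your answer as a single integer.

Step 0 (initial): 3 infected
Step 1: +5 new -> 8 infected

Answer: 8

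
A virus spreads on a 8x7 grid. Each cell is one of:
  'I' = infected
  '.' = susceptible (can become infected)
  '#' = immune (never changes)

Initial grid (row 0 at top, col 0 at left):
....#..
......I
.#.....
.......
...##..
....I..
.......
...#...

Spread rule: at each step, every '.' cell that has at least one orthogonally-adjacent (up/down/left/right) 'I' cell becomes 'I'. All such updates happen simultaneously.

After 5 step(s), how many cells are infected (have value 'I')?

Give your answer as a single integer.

Answer: 45

Derivation:
Step 0 (initial): 2 infected
Step 1: +6 new -> 8 infected
Step 2: +10 new -> 18 infected
Step 3: +9 new -> 27 infected
Step 4: +10 new -> 37 infected
Step 5: +8 new -> 45 infected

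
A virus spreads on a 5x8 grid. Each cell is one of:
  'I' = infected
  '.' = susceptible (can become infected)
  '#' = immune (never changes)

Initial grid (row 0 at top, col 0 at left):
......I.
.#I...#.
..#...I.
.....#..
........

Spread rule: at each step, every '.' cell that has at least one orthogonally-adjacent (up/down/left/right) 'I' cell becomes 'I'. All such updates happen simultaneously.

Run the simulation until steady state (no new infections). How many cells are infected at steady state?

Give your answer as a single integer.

Step 0 (initial): 3 infected
Step 1: +7 new -> 10 infected
Step 2: +10 new -> 20 infected
Step 3: +5 new -> 25 infected
Step 4: +4 new -> 29 infected
Step 5: +3 new -> 32 infected
Step 6: +3 new -> 35 infected
Step 7: +1 new -> 36 infected
Step 8: +0 new -> 36 infected

Answer: 36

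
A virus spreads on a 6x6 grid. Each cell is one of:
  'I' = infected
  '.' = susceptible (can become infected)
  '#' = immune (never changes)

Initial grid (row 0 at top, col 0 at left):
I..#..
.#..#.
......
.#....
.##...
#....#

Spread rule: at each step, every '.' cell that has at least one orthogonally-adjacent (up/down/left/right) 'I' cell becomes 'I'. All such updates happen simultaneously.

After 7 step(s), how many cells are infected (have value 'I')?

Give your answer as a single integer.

Step 0 (initial): 1 infected
Step 1: +2 new -> 3 infected
Step 2: +2 new -> 5 infected
Step 3: +3 new -> 8 infected
Step 4: +3 new -> 11 infected
Step 5: +2 new -> 13 infected
Step 6: +2 new -> 15 infected
Step 7: +3 new -> 18 infected

Answer: 18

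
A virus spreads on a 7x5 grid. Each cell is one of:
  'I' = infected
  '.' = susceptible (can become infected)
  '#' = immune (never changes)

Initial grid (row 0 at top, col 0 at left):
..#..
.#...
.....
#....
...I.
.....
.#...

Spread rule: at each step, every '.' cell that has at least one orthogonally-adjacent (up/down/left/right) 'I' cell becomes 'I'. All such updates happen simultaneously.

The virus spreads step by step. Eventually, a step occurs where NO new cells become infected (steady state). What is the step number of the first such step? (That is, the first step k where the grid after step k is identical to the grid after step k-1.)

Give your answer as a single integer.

Step 0 (initial): 1 infected
Step 1: +4 new -> 5 infected
Step 2: +7 new -> 12 infected
Step 3: +8 new -> 20 infected
Step 4: +5 new -> 25 infected
Step 5: +3 new -> 28 infected
Step 6: +1 new -> 29 infected
Step 7: +1 new -> 30 infected
Step 8: +1 new -> 31 infected
Step 9: +0 new -> 31 infected

Answer: 9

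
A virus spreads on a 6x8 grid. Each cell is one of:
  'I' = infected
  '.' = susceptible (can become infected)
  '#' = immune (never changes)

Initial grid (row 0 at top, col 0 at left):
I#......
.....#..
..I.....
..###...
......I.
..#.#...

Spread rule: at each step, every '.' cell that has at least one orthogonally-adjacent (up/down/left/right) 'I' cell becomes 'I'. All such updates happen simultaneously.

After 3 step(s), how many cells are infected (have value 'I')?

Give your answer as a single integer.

Answer: 31

Derivation:
Step 0 (initial): 3 infected
Step 1: +8 new -> 11 infected
Step 2: +12 new -> 23 infected
Step 3: +8 new -> 31 infected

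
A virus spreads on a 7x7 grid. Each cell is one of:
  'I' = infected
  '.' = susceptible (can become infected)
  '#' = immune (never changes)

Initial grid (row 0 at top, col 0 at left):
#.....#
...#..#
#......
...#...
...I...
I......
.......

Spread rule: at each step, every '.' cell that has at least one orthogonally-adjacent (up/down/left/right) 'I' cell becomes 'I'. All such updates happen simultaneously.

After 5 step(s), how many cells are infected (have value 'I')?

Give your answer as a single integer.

Answer: 39

Derivation:
Step 0 (initial): 2 infected
Step 1: +6 new -> 8 infected
Step 2: +9 new -> 17 infected
Step 3: +8 new -> 25 infected
Step 4: +8 new -> 33 infected
Step 5: +6 new -> 39 infected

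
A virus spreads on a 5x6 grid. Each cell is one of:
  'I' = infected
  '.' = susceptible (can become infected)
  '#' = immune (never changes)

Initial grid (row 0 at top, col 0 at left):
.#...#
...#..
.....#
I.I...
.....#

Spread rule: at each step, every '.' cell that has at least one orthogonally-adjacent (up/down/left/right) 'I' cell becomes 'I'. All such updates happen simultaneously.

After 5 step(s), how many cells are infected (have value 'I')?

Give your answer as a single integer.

Answer: 25

Derivation:
Step 0 (initial): 2 infected
Step 1: +6 new -> 8 infected
Step 2: +7 new -> 15 infected
Step 3: +6 new -> 21 infected
Step 4: +2 new -> 23 infected
Step 5: +2 new -> 25 infected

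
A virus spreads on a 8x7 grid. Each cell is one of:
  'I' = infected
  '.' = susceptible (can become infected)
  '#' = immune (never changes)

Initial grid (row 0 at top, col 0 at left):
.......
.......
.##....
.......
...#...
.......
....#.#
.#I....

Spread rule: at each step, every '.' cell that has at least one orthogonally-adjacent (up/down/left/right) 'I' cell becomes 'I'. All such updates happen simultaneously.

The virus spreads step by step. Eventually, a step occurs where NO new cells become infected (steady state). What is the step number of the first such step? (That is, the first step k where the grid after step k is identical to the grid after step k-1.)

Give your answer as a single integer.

Step 0 (initial): 1 infected
Step 1: +2 new -> 3 infected
Step 2: +4 new -> 7 infected
Step 3: +5 new -> 12 infected
Step 4: +7 new -> 19 infected
Step 5: +5 new -> 24 infected
Step 6: +5 new -> 29 infected
Step 7: +5 new -> 34 infected
Step 8: +6 new -> 40 infected
Step 9: +6 new -> 46 infected
Step 10: +3 new -> 49 infected
Step 11: +1 new -> 50 infected
Step 12: +0 new -> 50 infected

Answer: 12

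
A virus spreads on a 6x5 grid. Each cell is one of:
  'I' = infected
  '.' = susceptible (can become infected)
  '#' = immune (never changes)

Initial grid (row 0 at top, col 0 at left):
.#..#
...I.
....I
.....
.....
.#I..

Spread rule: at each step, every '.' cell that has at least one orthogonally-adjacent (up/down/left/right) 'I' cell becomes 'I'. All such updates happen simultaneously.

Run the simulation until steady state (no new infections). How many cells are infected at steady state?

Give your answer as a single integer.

Answer: 27

Derivation:
Step 0 (initial): 3 infected
Step 1: +7 new -> 10 infected
Step 2: +9 new -> 19 infected
Step 3: +4 new -> 23 infected
Step 4: +4 new -> 27 infected
Step 5: +0 new -> 27 infected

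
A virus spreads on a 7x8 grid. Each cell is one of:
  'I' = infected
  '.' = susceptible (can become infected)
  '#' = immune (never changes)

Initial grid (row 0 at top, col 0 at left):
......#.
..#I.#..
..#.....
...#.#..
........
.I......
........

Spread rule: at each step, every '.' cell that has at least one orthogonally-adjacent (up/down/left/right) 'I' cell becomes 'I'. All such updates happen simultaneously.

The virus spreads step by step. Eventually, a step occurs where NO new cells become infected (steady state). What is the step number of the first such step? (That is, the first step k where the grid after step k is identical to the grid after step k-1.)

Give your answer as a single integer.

Step 0 (initial): 2 infected
Step 1: +7 new -> 9 infected
Step 2: +9 new -> 18 infected
Step 3: +10 new -> 28 infected
Step 4: +7 new -> 35 infected
Step 5: +7 new -> 42 infected
Step 6: +5 new -> 47 infected
Step 7: +3 new -> 50 infected
Step 8: +0 new -> 50 infected

Answer: 8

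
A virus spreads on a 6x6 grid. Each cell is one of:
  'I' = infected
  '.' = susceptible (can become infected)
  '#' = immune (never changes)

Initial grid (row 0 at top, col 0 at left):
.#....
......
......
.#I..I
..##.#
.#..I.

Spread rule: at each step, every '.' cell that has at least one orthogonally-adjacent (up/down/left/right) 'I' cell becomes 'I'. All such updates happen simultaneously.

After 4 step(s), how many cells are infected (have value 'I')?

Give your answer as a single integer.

Answer: 26

Derivation:
Step 0 (initial): 3 infected
Step 1: +7 new -> 10 infected
Step 2: +6 new -> 16 infected
Step 3: +6 new -> 22 infected
Step 4: +4 new -> 26 infected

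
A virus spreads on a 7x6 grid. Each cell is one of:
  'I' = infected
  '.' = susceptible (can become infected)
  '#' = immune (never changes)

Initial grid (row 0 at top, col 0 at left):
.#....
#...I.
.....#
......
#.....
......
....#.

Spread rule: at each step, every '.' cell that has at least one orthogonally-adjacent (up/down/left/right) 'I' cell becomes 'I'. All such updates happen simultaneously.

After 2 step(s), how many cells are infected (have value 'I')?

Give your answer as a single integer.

Answer: 10

Derivation:
Step 0 (initial): 1 infected
Step 1: +4 new -> 5 infected
Step 2: +5 new -> 10 infected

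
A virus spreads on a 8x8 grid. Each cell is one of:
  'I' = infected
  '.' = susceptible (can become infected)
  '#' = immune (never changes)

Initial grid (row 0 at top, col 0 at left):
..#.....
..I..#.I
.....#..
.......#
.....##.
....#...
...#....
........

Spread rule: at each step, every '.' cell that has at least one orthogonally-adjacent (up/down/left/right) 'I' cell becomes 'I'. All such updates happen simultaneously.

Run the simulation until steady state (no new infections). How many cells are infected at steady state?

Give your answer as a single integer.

Step 0 (initial): 2 infected
Step 1: +6 new -> 8 infected
Step 2: +9 new -> 17 infected
Step 3: +9 new -> 26 infected
Step 4: +6 new -> 32 infected
Step 5: +5 new -> 37 infected
Step 6: +3 new -> 40 infected
Step 7: +3 new -> 43 infected
Step 8: +2 new -> 45 infected
Step 9: +2 new -> 47 infected
Step 10: +2 new -> 49 infected
Step 11: +3 new -> 52 infected
Step 12: +2 new -> 54 infected
Step 13: +1 new -> 55 infected
Step 14: +1 new -> 56 infected
Step 15: +0 new -> 56 infected

Answer: 56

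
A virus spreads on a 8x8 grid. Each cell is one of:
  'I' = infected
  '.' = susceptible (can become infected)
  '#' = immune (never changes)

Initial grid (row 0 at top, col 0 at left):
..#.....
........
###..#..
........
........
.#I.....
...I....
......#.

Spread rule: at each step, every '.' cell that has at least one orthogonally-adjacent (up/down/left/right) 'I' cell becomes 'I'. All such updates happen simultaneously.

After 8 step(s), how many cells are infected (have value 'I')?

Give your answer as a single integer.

Answer: 53

Derivation:
Step 0 (initial): 2 infected
Step 1: +5 new -> 7 infected
Step 2: +8 new -> 15 infected
Step 3: +9 new -> 24 infected
Step 4: +8 new -> 32 infected
Step 5: +6 new -> 38 infected
Step 6: +5 new -> 43 infected
Step 7: +5 new -> 48 infected
Step 8: +5 new -> 53 infected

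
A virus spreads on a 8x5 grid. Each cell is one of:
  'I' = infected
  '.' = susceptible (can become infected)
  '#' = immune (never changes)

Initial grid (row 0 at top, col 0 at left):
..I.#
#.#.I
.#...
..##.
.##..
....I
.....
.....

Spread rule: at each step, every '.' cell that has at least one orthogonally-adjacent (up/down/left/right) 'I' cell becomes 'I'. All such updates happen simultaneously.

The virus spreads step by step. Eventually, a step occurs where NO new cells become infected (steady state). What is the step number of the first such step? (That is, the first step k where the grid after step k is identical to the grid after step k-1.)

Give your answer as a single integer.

Answer: 8

Derivation:
Step 0 (initial): 3 infected
Step 1: +7 new -> 10 infected
Step 2: +8 new -> 18 infected
Step 3: +4 new -> 22 infected
Step 4: +3 new -> 25 infected
Step 5: +3 new -> 28 infected
Step 6: +2 new -> 30 infected
Step 7: +2 new -> 32 infected
Step 8: +0 new -> 32 infected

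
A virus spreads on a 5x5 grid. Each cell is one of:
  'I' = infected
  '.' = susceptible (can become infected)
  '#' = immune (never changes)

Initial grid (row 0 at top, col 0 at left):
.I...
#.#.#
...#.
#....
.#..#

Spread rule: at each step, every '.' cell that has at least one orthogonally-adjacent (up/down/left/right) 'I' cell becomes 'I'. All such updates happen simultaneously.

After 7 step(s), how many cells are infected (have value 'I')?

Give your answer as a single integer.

Answer: 17

Derivation:
Step 0 (initial): 1 infected
Step 1: +3 new -> 4 infected
Step 2: +2 new -> 6 infected
Step 3: +5 new -> 11 infected
Step 4: +1 new -> 12 infected
Step 5: +2 new -> 14 infected
Step 6: +2 new -> 16 infected
Step 7: +1 new -> 17 infected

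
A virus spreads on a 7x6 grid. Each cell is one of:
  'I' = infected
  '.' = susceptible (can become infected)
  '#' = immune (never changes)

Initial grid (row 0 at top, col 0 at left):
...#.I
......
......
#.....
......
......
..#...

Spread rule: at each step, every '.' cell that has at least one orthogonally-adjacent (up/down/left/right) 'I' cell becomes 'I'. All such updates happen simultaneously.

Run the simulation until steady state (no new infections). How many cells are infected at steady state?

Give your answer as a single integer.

Step 0 (initial): 1 infected
Step 1: +2 new -> 3 infected
Step 2: +2 new -> 5 infected
Step 3: +3 new -> 8 infected
Step 4: +4 new -> 12 infected
Step 5: +6 new -> 18 infected
Step 6: +7 new -> 25 infected
Step 7: +6 new -> 31 infected
Step 8: +3 new -> 34 infected
Step 9: +2 new -> 36 infected
Step 10: +2 new -> 38 infected
Step 11: +1 new -> 39 infected
Step 12: +0 new -> 39 infected

Answer: 39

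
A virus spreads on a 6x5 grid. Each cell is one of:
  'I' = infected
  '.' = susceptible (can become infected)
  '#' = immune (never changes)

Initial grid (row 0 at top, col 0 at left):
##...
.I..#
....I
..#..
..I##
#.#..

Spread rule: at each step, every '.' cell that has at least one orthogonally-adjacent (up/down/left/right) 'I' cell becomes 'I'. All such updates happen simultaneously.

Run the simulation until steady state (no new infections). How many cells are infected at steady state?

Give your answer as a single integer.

Answer: 20

Derivation:
Step 0 (initial): 3 infected
Step 1: +6 new -> 9 infected
Step 2: +8 new -> 17 infected
Step 3: +2 new -> 19 infected
Step 4: +1 new -> 20 infected
Step 5: +0 new -> 20 infected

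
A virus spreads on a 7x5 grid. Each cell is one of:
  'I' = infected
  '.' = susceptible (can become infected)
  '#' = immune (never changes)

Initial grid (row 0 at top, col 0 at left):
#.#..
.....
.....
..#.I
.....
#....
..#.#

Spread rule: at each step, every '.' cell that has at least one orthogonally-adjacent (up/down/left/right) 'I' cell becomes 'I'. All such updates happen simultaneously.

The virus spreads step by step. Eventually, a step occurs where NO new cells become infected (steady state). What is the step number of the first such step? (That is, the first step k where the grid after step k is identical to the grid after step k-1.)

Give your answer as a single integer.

Step 0 (initial): 1 infected
Step 1: +3 new -> 4 infected
Step 2: +4 new -> 8 infected
Step 3: +5 new -> 13 infected
Step 4: +6 new -> 19 infected
Step 5: +5 new -> 24 infected
Step 6: +4 new -> 28 infected
Step 7: +1 new -> 29 infected
Step 8: +0 new -> 29 infected

Answer: 8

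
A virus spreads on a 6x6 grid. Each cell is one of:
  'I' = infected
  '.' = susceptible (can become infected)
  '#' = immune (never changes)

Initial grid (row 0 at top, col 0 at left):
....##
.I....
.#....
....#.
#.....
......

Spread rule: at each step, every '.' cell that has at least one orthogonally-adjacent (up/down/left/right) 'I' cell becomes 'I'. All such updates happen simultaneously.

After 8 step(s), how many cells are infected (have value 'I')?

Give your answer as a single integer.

Answer: 31

Derivation:
Step 0 (initial): 1 infected
Step 1: +3 new -> 4 infected
Step 2: +5 new -> 9 infected
Step 3: +5 new -> 14 infected
Step 4: +5 new -> 19 infected
Step 5: +4 new -> 23 infected
Step 6: +4 new -> 27 infected
Step 7: +3 new -> 30 infected
Step 8: +1 new -> 31 infected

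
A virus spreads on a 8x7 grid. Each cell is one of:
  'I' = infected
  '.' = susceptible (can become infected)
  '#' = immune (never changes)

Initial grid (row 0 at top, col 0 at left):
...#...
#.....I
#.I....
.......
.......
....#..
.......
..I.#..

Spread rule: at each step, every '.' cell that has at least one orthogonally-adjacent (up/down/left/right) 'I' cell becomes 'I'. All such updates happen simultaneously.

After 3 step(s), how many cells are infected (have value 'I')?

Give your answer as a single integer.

Step 0 (initial): 3 infected
Step 1: +10 new -> 13 infected
Step 2: +15 new -> 28 infected
Step 3: +12 new -> 40 infected

Answer: 40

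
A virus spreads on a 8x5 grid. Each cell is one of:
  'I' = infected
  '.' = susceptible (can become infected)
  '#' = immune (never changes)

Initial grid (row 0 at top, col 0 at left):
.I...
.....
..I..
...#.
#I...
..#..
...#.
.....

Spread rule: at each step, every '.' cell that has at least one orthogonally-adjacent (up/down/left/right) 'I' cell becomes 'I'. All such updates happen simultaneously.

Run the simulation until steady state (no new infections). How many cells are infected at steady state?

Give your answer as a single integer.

Answer: 36

Derivation:
Step 0 (initial): 3 infected
Step 1: +10 new -> 13 infected
Step 2: +9 new -> 22 infected
Step 3: +8 new -> 30 infected
Step 4: +3 new -> 33 infected
Step 5: +2 new -> 35 infected
Step 6: +1 new -> 36 infected
Step 7: +0 new -> 36 infected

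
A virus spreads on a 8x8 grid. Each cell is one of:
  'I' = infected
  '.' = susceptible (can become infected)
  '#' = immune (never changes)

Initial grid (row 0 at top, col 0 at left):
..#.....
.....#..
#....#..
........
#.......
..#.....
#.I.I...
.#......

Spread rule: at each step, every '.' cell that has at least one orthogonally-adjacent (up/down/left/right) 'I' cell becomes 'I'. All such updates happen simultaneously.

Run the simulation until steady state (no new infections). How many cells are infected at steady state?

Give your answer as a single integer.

Answer: 55

Derivation:
Step 0 (initial): 2 infected
Step 1: +6 new -> 8 infected
Step 2: +7 new -> 15 infected
Step 3: +8 new -> 23 infected
Step 4: +8 new -> 31 infected
Step 5: +7 new -> 38 infected
Step 6: +6 new -> 44 infected
Step 7: +7 new -> 51 infected
Step 8: +3 new -> 54 infected
Step 9: +1 new -> 55 infected
Step 10: +0 new -> 55 infected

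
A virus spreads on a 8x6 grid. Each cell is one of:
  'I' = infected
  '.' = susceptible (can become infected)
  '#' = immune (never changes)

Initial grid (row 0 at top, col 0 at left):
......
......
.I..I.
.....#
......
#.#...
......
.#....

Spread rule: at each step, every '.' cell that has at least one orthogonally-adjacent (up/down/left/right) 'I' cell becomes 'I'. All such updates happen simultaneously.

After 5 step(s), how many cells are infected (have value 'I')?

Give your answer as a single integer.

Step 0 (initial): 2 infected
Step 1: +8 new -> 10 infected
Step 2: +11 new -> 21 infected
Step 3: +10 new -> 31 infected
Step 4: +4 new -> 35 infected
Step 5: +5 new -> 40 infected

Answer: 40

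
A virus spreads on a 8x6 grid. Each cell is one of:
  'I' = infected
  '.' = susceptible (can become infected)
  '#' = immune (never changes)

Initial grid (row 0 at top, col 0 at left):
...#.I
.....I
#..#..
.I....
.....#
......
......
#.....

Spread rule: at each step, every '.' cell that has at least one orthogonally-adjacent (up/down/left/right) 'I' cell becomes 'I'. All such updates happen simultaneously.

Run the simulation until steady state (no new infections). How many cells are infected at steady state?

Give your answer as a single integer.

Step 0 (initial): 3 infected
Step 1: +7 new -> 10 infected
Step 2: +9 new -> 19 infected
Step 3: +8 new -> 27 infected
Step 4: +7 new -> 34 infected
Step 5: +3 new -> 37 infected
Step 6: +3 new -> 40 infected
Step 7: +2 new -> 42 infected
Step 8: +1 new -> 43 infected
Step 9: +0 new -> 43 infected

Answer: 43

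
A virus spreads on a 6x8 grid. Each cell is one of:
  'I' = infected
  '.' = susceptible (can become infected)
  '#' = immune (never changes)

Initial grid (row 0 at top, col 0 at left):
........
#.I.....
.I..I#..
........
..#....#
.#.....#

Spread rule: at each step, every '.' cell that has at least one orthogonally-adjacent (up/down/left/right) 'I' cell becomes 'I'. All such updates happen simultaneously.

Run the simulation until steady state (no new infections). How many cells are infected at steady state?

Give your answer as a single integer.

Step 0 (initial): 3 infected
Step 1: +9 new -> 12 infected
Step 2: +10 new -> 22 infected
Step 3: +8 new -> 30 infected
Step 4: +8 new -> 38 infected
Step 5: +4 new -> 42 infected
Step 6: +0 new -> 42 infected

Answer: 42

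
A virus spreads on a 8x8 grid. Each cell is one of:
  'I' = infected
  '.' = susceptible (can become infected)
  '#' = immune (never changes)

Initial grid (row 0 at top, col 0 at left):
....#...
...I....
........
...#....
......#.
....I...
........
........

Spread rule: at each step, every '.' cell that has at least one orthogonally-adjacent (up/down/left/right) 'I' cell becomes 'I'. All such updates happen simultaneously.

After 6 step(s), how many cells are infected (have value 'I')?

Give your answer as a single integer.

Step 0 (initial): 2 infected
Step 1: +8 new -> 10 infected
Step 2: +13 new -> 23 infected
Step 3: +15 new -> 38 infected
Step 4: +14 new -> 52 infected
Step 5: +8 new -> 60 infected
Step 6: +1 new -> 61 infected

Answer: 61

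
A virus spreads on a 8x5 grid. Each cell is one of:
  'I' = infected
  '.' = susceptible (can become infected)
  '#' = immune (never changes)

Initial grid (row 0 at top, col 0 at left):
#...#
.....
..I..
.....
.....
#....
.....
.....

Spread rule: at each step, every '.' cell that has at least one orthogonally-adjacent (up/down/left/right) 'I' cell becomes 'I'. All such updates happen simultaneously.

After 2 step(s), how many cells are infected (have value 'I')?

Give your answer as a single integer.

Step 0 (initial): 1 infected
Step 1: +4 new -> 5 infected
Step 2: +8 new -> 13 infected

Answer: 13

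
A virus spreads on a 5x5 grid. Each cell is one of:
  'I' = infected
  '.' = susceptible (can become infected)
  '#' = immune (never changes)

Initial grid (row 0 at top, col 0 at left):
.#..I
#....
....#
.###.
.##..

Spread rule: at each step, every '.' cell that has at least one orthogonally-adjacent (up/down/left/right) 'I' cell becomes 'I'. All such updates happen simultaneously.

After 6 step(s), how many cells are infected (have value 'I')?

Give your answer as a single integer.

Step 0 (initial): 1 infected
Step 1: +2 new -> 3 infected
Step 2: +2 new -> 5 infected
Step 3: +2 new -> 7 infected
Step 4: +2 new -> 9 infected
Step 5: +1 new -> 10 infected
Step 6: +1 new -> 11 infected

Answer: 11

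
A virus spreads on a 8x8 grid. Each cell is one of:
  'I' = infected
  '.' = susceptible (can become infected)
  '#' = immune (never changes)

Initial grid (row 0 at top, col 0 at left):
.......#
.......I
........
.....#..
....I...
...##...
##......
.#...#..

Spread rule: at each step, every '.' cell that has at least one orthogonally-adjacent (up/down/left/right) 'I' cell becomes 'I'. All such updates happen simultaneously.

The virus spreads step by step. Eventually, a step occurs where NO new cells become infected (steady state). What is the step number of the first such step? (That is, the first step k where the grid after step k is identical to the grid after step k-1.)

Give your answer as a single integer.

Answer: 9

Derivation:
Step 0 (initial): 2 infected
Step 1: +5 new -> 7 infected
Step 2: +9 new -> 16 infected
Step 3: +11 new -> 27 infected
Step 4: +10 new -> 37 infected
Step 5: +10 new -> 47 infected
Step 6: +5 new -> 52 infected
Step 7: +2 new -> 54 infected
Step 8: +1 new -> 55 infected
Step 9: +0 new -> 55 infected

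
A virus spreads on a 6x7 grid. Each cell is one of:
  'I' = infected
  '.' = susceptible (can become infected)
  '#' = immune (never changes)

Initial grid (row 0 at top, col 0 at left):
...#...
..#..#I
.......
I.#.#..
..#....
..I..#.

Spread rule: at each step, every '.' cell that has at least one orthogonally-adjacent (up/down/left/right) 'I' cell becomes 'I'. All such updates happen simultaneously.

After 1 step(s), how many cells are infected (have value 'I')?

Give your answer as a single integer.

Answer: 10

Derivation:
Step 0 (initial): 3 infected
Step 1: +7 new -> 10 infected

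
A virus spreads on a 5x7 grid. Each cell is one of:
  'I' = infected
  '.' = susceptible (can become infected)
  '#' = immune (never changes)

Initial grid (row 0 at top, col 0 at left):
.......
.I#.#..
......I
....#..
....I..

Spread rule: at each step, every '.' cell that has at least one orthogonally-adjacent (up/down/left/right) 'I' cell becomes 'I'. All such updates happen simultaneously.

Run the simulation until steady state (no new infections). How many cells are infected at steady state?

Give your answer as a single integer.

Step 0 (initial): 3 infected
Step 1: +8 new -> 11 infected
Step 2: +12 new -> 23 infected
Step 3: +6 new -> 29 infected
Step 4: +3 new -> 32 infected
Step 5: +0 new -> 32 infected

Answer: 32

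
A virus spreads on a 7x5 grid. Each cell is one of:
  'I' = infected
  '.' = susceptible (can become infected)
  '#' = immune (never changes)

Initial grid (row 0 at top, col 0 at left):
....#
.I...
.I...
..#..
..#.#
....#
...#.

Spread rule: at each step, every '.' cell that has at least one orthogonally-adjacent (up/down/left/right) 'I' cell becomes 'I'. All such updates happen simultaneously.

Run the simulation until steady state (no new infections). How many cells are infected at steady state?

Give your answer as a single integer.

Answer: 28

Derivation:
Step 0 (initial): 2 infected
Step 1: +6 new -> 8 infected
Step 2: +6 new -> 14 infected
Step 3: +6 new -> 20 infected
Step 4: +5 new -> 25 infected
Step 5: +3 new -> 28 infected
Step 6: +0 new -> 28 infected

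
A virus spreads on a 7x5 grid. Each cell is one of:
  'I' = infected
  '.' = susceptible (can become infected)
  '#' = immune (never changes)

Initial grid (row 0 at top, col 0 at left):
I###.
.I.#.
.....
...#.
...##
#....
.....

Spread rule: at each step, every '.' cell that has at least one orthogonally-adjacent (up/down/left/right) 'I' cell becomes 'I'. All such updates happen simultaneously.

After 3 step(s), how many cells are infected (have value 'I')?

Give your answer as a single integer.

Step 0 (initial): 2 infected
Step 1: +3 new -> 5 infected
Step 2: +3 new -> 8 infected
Step 3: +4 new -> 12 infected

Answer: 12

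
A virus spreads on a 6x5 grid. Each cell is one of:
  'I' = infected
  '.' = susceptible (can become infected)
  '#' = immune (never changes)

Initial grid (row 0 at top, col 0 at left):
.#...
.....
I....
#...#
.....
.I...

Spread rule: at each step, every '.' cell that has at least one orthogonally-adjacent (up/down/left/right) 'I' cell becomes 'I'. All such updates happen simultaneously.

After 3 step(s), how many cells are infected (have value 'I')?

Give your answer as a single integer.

Step 0 (initial): 2 infected
Step 1: +5 new -> 7 infected
Step 2: +7 new -> 14 infected
Step 3: +5 new -> 19 infected

Answer: 19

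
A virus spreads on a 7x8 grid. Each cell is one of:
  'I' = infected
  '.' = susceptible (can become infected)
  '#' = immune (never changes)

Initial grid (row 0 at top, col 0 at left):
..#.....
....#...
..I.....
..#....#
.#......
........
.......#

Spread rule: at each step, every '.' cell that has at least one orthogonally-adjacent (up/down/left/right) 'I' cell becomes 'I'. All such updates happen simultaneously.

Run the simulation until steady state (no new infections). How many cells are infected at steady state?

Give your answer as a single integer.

Step 0 (initial): 1 infected
Step 1: +3 new -> 4 infected
Step 2: +6 new -> 10 infected
Step 3: +7 new -> 17 infected
Step 4: +9 new -> 26 infected
Step 5: +9 new -> 35 infected
Step 6: +8 new -> 43 infected
Step 7: +5 new -> 48 infected
Step 8: +2 new -> 50 infected
Step 9: +0 new -> 50 infected

Answer: 50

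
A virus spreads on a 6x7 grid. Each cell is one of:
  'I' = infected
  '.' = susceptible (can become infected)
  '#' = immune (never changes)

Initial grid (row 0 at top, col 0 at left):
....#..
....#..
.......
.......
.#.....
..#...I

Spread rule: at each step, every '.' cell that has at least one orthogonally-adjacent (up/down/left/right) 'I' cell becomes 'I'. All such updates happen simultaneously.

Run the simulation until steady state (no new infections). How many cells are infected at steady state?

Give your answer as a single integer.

Step 0 (initial): 1 infected
Step 1: +2 new -> 3 infected
Step 2: +3 new -> 6 infected
Step 3: +4 new -> 10 infected
Step 4: +4 new -> 14 infected
Step 5: +5 new -> 19 infected
Step 6: +3 new -> 22 infected
Step 7: +3 new -> 25 infected
Step 8: +4 new -> 29 infected
Step 9: +4 new -> 33 infected
Step 10: +3 new -> 36 infected
Step 11: +2 new -> 38 infected
Step 12: +0 new -> 38 infected

Answer: 38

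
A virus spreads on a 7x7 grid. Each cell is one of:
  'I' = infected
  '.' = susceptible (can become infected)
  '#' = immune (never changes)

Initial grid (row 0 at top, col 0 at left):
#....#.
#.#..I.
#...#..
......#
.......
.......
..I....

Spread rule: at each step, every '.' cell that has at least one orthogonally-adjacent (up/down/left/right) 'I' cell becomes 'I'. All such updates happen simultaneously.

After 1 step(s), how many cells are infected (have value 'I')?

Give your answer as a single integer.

Step 0 (initial): 2 infected
Step 1: +6 new -> 8 infected

Answer: 8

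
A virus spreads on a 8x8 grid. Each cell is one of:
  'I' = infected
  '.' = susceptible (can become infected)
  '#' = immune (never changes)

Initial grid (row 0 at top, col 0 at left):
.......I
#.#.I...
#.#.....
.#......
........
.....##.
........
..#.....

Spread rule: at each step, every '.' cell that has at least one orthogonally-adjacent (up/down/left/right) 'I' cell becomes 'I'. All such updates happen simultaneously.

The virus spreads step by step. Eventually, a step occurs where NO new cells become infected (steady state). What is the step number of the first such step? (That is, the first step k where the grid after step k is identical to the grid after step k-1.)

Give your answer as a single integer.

Step 0 (initial): 2 infected
Step 1: +6 new -> 8 infected
Step 2: +7 new -> 15 infected
Step 3: +6 new -> 21 infected
Step 4: +7 new -> 28 infected
Step 5: +7 new -> 35 infected
Step 6: +7 new -> 42 infected
Step 7: +7 new -> 49 infected
Step 8: +4 new -> 53 infected
Step 9: +2 new -> 55 infected
Step 10: +1 new -> 56 infected
Step 11: +0 new -> 56 infected

Answer: 11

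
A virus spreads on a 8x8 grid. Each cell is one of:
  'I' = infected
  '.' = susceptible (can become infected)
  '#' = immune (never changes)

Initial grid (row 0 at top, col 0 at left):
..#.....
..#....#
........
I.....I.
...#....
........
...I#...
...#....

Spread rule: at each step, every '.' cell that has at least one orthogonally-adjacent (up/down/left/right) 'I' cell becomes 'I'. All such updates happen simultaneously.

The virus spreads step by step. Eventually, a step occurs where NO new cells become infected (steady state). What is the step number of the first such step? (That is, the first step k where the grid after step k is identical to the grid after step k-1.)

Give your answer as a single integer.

Answer: 7

Derivation:
Step 0 (initial): 3 infected
Step 1: +9 new -> 12 infected
Step 2: +16 new -> 28 infected
Step 3: +15 new -> 43 infected
Step 4: +9 new -> 52 infected
Step 5: +4 new -> 56 infected
Step 6: +2 new -> 58 infected
Step 7: +0 new -> 58 infected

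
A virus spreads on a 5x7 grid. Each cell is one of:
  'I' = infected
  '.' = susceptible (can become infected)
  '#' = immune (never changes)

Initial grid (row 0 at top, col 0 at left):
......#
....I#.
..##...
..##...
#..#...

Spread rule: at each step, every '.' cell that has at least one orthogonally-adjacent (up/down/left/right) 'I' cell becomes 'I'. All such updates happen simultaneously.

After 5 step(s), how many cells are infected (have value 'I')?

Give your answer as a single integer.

Step 0 (initial): 1 infected
Step 1: +3 new -> 4 infected
Step 2: +5 new -> 9 infected
Step 3: +5 new -> 14 infected
Step 4: +6 new -> 20 infected
Step 5: +4 new -> 24 infected

Answer: 24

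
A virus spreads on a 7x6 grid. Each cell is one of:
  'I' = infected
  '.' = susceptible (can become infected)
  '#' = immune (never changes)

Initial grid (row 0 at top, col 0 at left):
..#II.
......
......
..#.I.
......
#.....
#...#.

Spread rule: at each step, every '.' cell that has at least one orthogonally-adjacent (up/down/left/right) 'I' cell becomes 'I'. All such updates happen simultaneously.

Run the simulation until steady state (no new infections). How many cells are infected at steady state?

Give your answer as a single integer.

Step 0 (initial): 3 infected
Step 1: +7 new -> 10 infected
Step 2: +7 new -> 17 infected
Step 3: +5 new -> 22 infected
Step 4: +7 new -> 29 infected
Step 5: +6 new -> 35 infected
Step 6: +2 new -> 37 infected
Step 7: +0 new -> 37 infected

Answer: 37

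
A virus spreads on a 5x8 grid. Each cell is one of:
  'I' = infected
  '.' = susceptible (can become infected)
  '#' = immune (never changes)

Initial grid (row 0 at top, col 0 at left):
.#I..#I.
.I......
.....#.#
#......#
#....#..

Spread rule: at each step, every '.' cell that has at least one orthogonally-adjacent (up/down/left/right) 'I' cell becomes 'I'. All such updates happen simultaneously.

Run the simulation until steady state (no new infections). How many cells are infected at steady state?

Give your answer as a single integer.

Answer: 32

Derivation:
Step 0 (initial): 3 infected
Step 1: +6 new -> 9 infected
Step 2: +9 new -> 18 infected
Step 3: +5 new -> 23 infected
Step 4: +5 new -> 28 infected
Step 5: +3 new -> 31 infected
Step 6: +1 new -> 32 infected
Step 7: +0 new -> 32 infected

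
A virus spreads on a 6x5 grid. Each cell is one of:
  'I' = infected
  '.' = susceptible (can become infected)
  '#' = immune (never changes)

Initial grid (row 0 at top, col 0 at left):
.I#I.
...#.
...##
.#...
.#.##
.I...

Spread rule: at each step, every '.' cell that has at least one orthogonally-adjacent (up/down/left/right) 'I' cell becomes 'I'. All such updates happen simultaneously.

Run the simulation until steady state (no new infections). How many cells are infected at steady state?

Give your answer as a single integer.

Step 0 (initial): 3 infected
Step 1: +5 new -> 8 infected
Step 2: +7 new -> 15 infected
Step 3: +5 new -> 20 infected
Step 4: +1 new -> 21 infected
Step 5: +1 new -> 22 infected
Step 6: +0 new -> 22 infected

Answer: 22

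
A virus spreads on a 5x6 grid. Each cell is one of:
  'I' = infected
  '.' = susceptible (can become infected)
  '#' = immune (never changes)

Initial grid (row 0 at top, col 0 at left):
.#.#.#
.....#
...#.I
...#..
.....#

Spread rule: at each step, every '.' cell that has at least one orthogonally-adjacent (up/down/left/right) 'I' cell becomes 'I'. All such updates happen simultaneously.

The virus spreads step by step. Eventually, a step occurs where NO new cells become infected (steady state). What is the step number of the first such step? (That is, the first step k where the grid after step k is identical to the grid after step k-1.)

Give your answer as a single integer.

Step 0 (initial): 1 infected
Step 1: +2 new -> 3 infected
Step 2: +2 new -> 5 infected
Step 3: +3 new -> 8 infected
Step 4: +2 new -> 10 infected
Step 5: +4 new -> 14 infected
Step 6: +4 new -> 18 infected
Step 7: +4 new -> 22 infected
Step 8: +1 new -> 23 infected
Step 9: +0 new -> 23 infected

Answer: 9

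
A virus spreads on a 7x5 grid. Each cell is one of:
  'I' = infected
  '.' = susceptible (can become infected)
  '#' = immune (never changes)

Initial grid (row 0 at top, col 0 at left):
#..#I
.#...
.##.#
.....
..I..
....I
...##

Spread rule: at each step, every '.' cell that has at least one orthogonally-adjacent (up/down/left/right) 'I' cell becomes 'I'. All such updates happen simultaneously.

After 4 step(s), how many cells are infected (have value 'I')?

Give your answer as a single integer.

Answer: 25

Derivation:
Step 0 (initial): 3 infected
Step 1: +7 new -> 10 infected
Step 2: +7 new -> 17 infected
Step 3: +5 new -> 22 infected
Step 4: +3 new -> 25 infected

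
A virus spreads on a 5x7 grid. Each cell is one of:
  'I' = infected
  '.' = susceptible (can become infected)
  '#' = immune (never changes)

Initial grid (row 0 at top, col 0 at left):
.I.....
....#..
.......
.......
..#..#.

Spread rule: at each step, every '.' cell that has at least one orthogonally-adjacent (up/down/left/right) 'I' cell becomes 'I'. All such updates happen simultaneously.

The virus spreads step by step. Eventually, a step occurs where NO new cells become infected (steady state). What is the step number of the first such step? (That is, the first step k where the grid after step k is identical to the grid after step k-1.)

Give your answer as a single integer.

Step 0 (initial): 1 infected
Step 1: +3 new -> 4 infected
Step 2: +4 new -> 8 infected
Step 3: +5 new -> 13 infected
Step 4: +5 new -> 18 infected
Step 5: +5 new -> 23 infected
Step 6: +4 new -> 27 infected
Step 7: +3 new -> 30 infected
Step 8: +1 new -> 31 infected
Step 9: +1 new -> 32 infected
Step 10: +0 new -> 32 infected

Answer: 10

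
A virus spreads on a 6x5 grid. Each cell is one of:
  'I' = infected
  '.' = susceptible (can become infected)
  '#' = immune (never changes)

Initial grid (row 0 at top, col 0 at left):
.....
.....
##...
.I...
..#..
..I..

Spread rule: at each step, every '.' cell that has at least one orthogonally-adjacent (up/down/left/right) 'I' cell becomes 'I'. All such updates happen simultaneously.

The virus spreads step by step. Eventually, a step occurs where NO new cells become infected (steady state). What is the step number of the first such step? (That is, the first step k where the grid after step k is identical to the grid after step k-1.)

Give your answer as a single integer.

Answer: 7

Derivation:
Step 0 (initial): 2 infected
Step 1: +5 new -> 7 infected
Step 2: +6 new -> 13 infected
Step 3: +4 new -> 17 infected
Step 4: +4 new -> 21 infected
Step 5: +4 new -> 25 infected
Step 6: +2 new -> 27 infected
Step 7: +0 new -> 27 infected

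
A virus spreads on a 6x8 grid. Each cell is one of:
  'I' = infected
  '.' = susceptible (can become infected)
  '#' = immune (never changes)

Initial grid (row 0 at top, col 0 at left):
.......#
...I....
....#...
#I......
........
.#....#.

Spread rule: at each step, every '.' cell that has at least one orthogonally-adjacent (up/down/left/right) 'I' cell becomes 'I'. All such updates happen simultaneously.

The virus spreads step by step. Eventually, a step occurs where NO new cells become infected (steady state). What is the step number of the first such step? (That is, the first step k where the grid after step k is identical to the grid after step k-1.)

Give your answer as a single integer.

Answer: 9

Derivation:
Step 0 (initial): 2 infected
Step 1: +7 new -> 9 infected
Step 2: +9 new -> 18 infected
Step 3: +9 new -> 27 infected
Step 4: +7 new -> 34 infected
Step 5: +4 new -> 38 infected
Step 6: +3 new -> 41 infected
Step 7: +1 new -> 42 infected
Step 8: +1 new -> 43 infected
Step 9: +0 new -> 43 infected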